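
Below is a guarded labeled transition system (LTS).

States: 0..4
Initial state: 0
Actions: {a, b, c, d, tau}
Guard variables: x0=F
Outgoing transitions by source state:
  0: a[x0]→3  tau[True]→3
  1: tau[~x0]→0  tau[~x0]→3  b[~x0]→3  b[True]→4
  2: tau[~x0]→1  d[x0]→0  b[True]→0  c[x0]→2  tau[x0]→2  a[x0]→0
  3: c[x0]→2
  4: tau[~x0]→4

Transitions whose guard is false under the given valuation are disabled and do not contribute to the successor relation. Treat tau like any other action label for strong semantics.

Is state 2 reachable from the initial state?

Answer: UNREACHABLE

Working:
Guard filter leaves 8 enabled edge(s).
Layer 0: {0}
Layer 1: {3}  cumulative {0,3}
Reach set: {0,3}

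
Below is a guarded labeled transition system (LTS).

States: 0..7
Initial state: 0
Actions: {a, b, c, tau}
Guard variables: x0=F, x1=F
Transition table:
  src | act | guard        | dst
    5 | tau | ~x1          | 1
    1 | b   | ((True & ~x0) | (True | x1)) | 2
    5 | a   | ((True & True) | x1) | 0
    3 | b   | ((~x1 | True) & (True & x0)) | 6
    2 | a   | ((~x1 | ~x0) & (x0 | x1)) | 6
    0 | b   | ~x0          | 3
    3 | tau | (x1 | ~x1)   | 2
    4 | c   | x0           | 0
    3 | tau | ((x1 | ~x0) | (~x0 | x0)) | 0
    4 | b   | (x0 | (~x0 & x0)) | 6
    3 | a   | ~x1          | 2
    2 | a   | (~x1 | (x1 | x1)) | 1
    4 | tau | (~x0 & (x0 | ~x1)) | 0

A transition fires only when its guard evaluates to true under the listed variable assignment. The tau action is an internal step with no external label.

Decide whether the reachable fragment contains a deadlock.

Answer: DEADLOCK-FREE

Analysis:
Reach set: {0,1,2,3}
  0: b→3  [1 out]
  1: b→2  [1 out]
  2: a→1  [1 out]
  3: a→2  tau→0  tau→2  [3 out]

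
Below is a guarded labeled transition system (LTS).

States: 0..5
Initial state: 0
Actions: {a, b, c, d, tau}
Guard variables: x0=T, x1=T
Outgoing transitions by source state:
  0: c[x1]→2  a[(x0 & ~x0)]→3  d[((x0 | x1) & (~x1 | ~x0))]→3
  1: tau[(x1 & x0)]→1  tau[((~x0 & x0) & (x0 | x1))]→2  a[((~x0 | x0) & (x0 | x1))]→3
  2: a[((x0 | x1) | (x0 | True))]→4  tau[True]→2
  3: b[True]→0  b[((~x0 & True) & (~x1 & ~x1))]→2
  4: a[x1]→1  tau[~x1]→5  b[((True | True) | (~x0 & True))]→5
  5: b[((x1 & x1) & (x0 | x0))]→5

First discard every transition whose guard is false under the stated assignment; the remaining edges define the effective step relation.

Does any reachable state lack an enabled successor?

Reach set: {0,1,2,3,4,5}
  0: c→2  [deg 1]
  1: a→3  tau→1  [deg 2]
  2: a→4  tau→2  [deg 2]
  3: b→0  [deg 1]
  4: a→1  b→5  [deg 2]
  5: b→5  [deg 1]

Answer: DEADLOCK-FREE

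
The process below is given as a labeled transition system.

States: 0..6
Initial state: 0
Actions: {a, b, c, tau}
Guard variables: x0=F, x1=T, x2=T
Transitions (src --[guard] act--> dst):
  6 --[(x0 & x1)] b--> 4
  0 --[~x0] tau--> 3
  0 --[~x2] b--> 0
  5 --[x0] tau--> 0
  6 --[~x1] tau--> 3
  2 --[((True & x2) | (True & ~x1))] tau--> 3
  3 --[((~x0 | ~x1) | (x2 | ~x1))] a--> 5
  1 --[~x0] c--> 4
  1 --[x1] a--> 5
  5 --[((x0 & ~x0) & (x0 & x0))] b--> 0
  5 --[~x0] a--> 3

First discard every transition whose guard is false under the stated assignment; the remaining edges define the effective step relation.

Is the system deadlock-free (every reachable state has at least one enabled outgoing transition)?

Reach set: {0,3,5}
  0: tau→3  [1 out]
  3: a→5  [1 out]
  5: a→3  [1 out]

Answer: DEADLOCK-FREE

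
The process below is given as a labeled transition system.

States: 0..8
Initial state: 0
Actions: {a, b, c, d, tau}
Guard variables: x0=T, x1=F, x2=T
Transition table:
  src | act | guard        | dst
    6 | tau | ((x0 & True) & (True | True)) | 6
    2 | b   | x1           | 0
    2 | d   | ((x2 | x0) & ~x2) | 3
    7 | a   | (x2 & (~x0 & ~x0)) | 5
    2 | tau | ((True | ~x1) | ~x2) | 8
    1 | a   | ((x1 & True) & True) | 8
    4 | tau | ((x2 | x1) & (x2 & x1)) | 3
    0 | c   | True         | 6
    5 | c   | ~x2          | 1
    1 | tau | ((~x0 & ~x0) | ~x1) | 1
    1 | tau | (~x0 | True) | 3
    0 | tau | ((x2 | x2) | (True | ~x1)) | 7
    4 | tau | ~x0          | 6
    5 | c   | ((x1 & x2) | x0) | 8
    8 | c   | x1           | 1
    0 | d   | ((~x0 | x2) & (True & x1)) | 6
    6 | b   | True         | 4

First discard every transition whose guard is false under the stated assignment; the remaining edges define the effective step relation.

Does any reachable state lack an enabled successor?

Reach set: {0,4,6,7}
  0: c→6  tau→7  [2 exit(s)]
  4: ∅  [no exit]
  6: b→4  tau→6  [2 exit(s)]
  7: ∅  [no exit]
trace reaching 4: c·b

Answer: DEADLOCK at state 4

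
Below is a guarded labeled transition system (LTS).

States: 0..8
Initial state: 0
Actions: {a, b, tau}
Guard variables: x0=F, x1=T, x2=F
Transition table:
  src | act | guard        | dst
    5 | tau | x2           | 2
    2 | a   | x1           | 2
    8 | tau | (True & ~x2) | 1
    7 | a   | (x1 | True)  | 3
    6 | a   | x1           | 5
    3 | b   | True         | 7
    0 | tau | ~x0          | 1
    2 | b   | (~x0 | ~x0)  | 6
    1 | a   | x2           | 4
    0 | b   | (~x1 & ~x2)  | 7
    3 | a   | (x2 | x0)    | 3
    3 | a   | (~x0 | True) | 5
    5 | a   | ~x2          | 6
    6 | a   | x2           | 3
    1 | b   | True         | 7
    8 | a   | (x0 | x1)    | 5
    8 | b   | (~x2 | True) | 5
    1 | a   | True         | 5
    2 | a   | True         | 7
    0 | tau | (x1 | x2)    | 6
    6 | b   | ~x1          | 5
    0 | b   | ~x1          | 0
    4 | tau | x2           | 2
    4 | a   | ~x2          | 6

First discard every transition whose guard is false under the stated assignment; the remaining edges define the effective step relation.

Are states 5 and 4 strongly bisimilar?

Answer: BISIMILAR

Working:
Bisimulation quotient by refinement:
  π0 = {{0,1,2,3,4,5,6,7,8}}
  π1 = {{0},{1,2,3},{4,5,6,7},{8}}
  π2 = {{0},{1,3},{2},{4,5,6},{7},{8}}
stable after 3 split(s): 6 block(s)
class of 5: {4,5,6}; class of 4: {4,5,6}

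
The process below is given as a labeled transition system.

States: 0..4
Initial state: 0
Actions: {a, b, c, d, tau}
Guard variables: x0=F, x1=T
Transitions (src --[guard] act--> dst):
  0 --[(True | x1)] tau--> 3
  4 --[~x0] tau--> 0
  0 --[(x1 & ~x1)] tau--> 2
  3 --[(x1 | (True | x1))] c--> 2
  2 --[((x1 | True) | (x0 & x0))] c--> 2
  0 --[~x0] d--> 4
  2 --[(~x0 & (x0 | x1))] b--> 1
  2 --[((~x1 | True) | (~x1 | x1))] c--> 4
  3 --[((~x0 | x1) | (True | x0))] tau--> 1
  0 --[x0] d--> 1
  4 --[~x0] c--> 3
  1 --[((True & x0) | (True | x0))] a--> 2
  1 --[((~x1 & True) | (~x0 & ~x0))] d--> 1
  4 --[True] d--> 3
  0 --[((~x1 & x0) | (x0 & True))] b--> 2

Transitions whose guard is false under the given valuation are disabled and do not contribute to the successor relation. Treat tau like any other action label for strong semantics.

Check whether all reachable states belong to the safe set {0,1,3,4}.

Inv-set: {0,1,3,4}
R = {0,1,2,3,4}
  0: ok
  1: ok
  2: VIOLATES
  3: ok
  4: ok
counterexample path to 2: tau·c

Answer: INVARIANT VIOLATED at state 2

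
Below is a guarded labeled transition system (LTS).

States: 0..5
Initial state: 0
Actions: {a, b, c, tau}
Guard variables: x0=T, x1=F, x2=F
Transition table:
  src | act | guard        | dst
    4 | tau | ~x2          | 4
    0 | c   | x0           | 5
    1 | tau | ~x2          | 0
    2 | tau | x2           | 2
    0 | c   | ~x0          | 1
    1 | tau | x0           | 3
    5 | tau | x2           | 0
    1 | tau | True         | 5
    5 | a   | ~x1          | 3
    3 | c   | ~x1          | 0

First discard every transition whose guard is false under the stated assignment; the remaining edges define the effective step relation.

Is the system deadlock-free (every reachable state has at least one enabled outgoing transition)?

Answer: DEADLOCK-FREE

Working:
Reach set: {0,3,5}
  0: c→5  [1 exit(s)]
  3: c→0  [1 exit(s)]
  5: a→3  [1 exit(s)]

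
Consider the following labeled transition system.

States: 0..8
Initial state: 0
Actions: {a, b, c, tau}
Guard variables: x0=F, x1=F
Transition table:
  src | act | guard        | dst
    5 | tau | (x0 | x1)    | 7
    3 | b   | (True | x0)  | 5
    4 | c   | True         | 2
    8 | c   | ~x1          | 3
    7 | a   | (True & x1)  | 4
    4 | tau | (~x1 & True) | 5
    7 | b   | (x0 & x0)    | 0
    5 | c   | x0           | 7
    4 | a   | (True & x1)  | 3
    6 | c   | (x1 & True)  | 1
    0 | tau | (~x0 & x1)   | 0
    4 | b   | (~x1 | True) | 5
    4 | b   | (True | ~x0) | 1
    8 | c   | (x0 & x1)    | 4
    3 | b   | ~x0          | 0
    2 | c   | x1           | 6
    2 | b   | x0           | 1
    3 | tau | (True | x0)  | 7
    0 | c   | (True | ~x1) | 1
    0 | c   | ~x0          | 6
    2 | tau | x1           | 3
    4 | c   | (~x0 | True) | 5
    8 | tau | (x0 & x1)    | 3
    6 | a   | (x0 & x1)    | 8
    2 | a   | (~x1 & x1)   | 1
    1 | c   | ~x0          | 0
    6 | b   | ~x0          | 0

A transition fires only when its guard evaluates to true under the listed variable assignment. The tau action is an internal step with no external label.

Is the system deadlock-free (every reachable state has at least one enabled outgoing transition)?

Reach set: {0,1,6}
  0: c→1  c→6  [2 out]
  1: c→0  [1 out]
  6: b→0  [1 out]

Answer: DEADLOCK-FREE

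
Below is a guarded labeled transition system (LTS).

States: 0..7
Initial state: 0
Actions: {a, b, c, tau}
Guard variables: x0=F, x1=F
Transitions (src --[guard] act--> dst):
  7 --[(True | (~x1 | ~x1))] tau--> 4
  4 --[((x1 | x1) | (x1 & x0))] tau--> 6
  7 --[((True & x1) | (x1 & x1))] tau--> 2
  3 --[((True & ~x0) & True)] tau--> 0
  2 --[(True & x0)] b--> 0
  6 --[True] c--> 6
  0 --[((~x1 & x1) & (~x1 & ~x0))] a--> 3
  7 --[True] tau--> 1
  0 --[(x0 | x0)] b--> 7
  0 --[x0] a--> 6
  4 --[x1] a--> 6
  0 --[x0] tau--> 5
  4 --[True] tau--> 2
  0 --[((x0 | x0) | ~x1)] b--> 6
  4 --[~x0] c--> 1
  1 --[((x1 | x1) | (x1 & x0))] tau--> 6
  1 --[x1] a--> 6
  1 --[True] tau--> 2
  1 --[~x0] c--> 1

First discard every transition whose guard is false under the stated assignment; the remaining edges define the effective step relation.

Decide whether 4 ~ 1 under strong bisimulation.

Answer: BISIMILAR

Working:
Compute ~ classes (split until stable):
  P[0] = {{0,1,2,3,4,5,6,7}}
  P[1] = {{0},{1,4},{2,5},{3,7},{6}}
  P[2] = {{0},{1,4},{2,5},{3},{6},{7}}
6 equivalence class(es) (converged in 3)
[4]={1,4}  [1]={1,4}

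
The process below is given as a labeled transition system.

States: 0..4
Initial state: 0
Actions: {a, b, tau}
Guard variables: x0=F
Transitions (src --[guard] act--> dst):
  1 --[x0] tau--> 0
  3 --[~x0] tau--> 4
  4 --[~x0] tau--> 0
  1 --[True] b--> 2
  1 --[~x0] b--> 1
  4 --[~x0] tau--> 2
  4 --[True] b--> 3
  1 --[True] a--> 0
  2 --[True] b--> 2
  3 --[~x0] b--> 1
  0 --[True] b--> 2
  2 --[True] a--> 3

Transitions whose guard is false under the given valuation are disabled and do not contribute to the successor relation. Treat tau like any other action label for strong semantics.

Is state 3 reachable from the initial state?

Guard filter leaves 11 enabled edge(s).
L0 = {0}
L1 = {2}  now seen {0,2}
L2 = {3}  now seen {0,2,3}
L3 = {1,4}  now seen {0,1,2,3,4}
Reach set: {0,1,2,3,4}
witness 3: b·a

Answer: REACHABLE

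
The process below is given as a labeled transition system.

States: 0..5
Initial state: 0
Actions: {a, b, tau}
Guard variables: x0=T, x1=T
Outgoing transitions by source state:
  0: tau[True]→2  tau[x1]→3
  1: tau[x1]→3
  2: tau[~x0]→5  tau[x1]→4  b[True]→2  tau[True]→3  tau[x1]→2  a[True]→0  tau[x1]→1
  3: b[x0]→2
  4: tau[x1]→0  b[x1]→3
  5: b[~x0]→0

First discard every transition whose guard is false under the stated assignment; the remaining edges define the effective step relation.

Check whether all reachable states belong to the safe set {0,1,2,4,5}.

Answer: INVARIANT VIOLATED at state 3

Trace:
Inv-set: {0,1,2,4,5}
Reach set: {0,1,2,3,4}
  0: ok
  1: ok
  2: ok
  3: ✗ unsafe
  4: ok
reach 3 via tau — violates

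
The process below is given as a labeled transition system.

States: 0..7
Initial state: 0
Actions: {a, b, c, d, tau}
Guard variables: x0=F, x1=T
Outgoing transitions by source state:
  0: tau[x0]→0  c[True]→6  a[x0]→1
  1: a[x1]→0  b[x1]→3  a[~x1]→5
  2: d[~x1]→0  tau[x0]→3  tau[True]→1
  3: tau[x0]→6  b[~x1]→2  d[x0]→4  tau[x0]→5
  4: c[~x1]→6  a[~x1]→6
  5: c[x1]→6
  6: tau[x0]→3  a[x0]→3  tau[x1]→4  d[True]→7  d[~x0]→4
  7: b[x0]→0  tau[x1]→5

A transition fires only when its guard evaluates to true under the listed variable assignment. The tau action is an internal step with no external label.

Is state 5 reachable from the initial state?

After dropping false guards: 9 live edges.
depth 0: {0}
depth 1: {6}  total {0,6}
depth 2: {4,7}  total {0,4,6,7}
depth 3: {5}  total {0,4,5,6,7}
R = {0,4,5,6,7}
trace reaching 5: c·d·tau

Answer: REACHABLE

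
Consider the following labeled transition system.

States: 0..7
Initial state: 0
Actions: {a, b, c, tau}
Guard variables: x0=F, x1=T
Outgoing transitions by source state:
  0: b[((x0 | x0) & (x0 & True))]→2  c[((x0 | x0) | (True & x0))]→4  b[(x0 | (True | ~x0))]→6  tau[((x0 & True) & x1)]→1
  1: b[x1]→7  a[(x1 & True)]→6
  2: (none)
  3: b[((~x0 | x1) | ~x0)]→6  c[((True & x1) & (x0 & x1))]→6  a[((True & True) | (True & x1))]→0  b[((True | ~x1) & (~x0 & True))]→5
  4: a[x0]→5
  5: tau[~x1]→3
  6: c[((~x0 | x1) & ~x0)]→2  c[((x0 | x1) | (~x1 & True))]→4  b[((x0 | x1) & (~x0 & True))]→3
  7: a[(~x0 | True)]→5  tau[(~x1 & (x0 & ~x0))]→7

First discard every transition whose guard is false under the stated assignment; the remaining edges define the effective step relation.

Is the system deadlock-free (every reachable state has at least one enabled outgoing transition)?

Reach set: {0,2,3,4,5,6}
  0: b→6  [1 out]
  2: ∅  [deadlock]
  3: a→0  b→5  b→6  [3 out]
  4: ∅  [deadlock]
  5: ∅  [deadlock]
  6: b→3  c→2  c→4  [3 out]
Path to 2: b·c

Answer: DEADLOCK at state 2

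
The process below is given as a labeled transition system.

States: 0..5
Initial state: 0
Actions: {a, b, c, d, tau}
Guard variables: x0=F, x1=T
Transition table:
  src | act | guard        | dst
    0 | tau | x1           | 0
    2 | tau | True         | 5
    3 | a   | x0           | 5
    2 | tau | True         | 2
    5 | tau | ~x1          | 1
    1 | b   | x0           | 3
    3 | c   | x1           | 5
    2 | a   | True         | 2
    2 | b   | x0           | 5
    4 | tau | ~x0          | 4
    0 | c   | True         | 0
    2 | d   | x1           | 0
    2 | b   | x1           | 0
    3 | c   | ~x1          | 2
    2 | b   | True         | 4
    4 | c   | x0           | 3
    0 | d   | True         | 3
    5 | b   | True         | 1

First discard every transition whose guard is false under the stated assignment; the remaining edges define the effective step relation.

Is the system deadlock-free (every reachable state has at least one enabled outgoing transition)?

R = {0,1,3,5}
  0: c→0  d→3  tau→0  [3 out]
  1: ∅  [STUCK]
  3: c→5  [1 out]
  5: b→1  [1 out]
trace reaching 1: d·c·b

Answer: DEADLOCK at state 1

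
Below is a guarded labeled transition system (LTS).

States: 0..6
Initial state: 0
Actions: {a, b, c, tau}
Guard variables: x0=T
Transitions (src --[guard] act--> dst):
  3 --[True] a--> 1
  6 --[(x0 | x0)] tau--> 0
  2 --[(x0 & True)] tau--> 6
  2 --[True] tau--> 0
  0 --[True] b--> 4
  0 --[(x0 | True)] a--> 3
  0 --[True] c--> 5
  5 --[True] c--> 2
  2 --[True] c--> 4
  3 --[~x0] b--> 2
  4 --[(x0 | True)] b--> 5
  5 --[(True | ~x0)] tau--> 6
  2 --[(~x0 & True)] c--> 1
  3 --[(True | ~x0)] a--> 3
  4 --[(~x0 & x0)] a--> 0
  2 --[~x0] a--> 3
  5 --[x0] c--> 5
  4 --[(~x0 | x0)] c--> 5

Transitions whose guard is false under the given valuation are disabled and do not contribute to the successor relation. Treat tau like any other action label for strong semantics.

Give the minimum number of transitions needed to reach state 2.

Answer: 2

Working:
Breadth-first toward 2:
  L0 = {0}
  L1 = {3,4,5}
  L2 = {1,2,6}
depth(2)=2, e.g. c·c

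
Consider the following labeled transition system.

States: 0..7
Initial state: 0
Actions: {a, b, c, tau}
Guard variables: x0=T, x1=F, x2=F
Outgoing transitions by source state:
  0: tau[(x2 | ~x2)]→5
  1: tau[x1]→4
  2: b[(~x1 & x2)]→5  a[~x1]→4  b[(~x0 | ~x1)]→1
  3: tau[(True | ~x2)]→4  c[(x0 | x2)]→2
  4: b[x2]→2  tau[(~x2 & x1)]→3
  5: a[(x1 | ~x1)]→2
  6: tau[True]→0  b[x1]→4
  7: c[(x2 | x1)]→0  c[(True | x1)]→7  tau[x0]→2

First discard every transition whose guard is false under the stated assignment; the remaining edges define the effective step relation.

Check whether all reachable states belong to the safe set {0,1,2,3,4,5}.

Answer: INVARIANT HOLDS

Trace:
Safe = {0,1,2,3,4,5}
Reachable = {0,1,2,4,5}
  0: ✓
  1: ✓
  2: ✓
  4: ✓
  5: ✓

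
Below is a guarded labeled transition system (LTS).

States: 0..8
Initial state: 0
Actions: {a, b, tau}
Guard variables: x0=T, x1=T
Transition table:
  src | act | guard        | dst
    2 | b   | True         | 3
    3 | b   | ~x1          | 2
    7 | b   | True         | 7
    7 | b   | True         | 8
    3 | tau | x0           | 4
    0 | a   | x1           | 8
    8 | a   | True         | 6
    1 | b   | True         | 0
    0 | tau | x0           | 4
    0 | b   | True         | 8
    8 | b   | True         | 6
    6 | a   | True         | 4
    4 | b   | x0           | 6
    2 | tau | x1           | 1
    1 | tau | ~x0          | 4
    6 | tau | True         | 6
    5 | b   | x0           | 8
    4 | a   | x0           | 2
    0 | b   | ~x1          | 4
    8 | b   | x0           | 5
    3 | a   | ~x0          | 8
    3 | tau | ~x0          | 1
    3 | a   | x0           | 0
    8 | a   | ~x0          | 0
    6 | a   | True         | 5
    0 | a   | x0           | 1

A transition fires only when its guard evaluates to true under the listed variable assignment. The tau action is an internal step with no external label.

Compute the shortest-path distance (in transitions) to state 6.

Breadth-first toward 6:
  L0 = {0}
  L1 = {1,4,8}
  L2 = {2,5,6}
first hit 6 at d=2 via a·a

Answer: 2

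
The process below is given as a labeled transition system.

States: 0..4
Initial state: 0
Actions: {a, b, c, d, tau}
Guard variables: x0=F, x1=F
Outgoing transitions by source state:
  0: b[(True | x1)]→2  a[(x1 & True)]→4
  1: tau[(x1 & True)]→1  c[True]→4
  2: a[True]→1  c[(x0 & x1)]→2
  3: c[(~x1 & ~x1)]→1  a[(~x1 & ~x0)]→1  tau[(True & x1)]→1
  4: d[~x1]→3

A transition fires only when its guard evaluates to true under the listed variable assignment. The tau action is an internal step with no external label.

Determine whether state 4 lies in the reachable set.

Guard filter leaves 6 enabled edge(s).
depth 0: {0}
depth 1: {2}  cumulative {0,2}
depth 2: {1}  cumulative {0,1,2}
depth 3: {4}  cumulative {0,1,2,4}
depth 4: {3}  cumulative {0,1,2,3,4}
R = {0,1,2,3,4}
trace reaching 4: b·a·c

Answer: REACHABLE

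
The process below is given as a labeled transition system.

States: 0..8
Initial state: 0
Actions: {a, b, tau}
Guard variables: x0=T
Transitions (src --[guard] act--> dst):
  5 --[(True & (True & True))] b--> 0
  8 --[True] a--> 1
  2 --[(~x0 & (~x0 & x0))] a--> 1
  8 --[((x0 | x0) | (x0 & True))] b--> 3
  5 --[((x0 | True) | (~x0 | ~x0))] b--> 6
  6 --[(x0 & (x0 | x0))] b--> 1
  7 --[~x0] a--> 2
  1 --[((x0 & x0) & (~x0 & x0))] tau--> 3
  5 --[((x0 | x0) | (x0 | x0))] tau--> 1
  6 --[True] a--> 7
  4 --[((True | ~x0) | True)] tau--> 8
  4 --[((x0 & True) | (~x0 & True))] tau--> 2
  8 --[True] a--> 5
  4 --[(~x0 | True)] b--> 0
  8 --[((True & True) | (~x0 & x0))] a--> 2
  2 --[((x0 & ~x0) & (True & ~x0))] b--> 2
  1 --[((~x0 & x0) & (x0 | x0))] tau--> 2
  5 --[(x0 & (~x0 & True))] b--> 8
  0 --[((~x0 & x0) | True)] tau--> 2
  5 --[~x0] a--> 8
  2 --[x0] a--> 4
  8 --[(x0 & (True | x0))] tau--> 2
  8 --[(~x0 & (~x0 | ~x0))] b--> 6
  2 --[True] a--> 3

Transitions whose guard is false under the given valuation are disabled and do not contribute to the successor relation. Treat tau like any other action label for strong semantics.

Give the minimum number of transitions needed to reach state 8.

Breadth-first toward 8:
  Layer 0: {0}
  Layer 1: {2}
  Layer 2: {3,4}
  Layer 3: {8}
8 enters at depth 3; path tau·a·tau

Answer: 3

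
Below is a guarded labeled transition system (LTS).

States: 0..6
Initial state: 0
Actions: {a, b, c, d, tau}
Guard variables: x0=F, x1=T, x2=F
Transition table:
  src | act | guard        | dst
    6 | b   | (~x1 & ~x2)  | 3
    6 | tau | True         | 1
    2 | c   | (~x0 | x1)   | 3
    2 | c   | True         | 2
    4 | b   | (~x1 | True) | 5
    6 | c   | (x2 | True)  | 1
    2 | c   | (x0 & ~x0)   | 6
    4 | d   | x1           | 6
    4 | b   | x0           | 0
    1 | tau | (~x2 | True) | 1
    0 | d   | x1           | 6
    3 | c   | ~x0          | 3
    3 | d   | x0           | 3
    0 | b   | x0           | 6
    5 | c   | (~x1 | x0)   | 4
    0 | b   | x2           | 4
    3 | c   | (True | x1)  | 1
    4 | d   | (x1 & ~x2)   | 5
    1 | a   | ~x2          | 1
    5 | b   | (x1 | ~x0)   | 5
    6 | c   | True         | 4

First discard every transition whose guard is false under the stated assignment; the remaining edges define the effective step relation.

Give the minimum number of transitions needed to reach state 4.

Answer: 2

Analysis:
Breadth-first toward 4:
  Layer 0: {0}
  Layer 1: {6}
  Layer 2: {1,4}
first hit 4 at d=2 via d·c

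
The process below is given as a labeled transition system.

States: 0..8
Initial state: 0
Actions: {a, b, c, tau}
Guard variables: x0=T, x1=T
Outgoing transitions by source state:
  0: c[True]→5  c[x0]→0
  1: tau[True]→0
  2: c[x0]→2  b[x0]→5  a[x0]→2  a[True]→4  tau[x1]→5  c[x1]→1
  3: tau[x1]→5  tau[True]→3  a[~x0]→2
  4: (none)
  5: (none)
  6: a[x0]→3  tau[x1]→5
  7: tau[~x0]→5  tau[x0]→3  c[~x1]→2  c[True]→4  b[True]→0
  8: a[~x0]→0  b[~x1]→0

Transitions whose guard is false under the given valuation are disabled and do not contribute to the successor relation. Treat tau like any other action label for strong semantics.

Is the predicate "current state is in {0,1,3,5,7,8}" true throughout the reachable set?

Inv-set: {0,1,3,5,7,8}
R = {0,5}
  0: ok
  5: ok

Answer: INVARIANT HOLDS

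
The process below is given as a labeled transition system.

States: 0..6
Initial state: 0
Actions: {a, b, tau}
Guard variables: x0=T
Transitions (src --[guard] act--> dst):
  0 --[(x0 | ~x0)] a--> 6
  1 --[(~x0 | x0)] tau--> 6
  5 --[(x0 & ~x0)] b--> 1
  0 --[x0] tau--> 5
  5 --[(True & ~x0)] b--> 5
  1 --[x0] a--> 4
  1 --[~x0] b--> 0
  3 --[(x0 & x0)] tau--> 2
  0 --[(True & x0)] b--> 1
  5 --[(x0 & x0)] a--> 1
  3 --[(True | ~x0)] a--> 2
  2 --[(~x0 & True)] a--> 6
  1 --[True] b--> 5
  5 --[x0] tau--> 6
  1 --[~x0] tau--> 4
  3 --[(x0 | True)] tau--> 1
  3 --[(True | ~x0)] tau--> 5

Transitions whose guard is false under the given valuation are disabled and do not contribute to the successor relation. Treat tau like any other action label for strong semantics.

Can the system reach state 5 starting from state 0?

Answer: REACHABLE

Analysis:
Guard filter leaves 12 enabled edge(s).
Layer 0: {0}
Layer 1: {1,5,6}  total {0,1,5,6}
Layer 2: {4}  total {0,1,4,5,6}
Reachable = {0,1,4,5,6}
witness 5: tau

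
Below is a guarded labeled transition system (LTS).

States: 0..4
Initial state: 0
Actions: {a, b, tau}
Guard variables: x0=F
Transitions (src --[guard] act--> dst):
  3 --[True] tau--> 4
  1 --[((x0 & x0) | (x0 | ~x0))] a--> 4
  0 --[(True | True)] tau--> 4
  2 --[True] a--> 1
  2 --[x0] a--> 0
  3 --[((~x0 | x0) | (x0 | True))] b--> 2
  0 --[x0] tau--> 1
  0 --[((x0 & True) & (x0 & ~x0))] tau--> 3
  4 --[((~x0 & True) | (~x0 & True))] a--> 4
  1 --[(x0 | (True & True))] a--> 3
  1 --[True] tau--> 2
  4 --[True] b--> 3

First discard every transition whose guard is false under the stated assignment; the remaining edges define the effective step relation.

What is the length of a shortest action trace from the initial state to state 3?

BFS to 3:
  depth 0: {0}
  depth 1: {4}
  depth 2: {3}
first hit 3 at d=2 via tau·b

Answer: 2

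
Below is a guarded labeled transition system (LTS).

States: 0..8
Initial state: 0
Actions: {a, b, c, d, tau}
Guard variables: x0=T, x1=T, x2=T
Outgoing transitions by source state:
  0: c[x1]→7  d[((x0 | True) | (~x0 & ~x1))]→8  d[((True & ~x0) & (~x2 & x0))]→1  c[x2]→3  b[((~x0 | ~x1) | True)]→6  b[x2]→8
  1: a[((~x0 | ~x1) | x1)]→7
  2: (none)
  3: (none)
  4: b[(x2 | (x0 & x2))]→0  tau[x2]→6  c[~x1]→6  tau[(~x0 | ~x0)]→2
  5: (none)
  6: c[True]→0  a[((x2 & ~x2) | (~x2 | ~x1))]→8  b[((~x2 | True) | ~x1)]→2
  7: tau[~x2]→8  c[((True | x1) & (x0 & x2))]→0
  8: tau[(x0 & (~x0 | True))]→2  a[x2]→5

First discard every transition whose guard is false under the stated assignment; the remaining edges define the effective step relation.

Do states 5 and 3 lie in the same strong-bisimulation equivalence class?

Answer: BISIMILAR

Analysis:
Refine partition for ~:
  P[0] = {{0,1,2,3,4,5,6,7,8}}
  P[1] = {{0},{1},{2,3,5},{4},{6},{7},{8}}
7 equivalence class(es) (converged in 2)
class of 5: {2,3,5}; class of 3: {2,3,5}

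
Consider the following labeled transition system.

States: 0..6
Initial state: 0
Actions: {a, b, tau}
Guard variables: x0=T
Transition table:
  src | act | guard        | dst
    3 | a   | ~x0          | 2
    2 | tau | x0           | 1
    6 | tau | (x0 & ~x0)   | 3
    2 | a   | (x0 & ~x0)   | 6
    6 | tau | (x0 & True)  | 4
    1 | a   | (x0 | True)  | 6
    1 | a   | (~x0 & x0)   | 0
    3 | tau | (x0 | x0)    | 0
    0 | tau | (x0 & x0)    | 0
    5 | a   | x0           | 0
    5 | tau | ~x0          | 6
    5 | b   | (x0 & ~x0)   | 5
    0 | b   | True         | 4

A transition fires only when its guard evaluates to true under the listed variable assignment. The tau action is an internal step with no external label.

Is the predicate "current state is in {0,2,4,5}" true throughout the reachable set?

Answer: INVARIANT HOLDS

Analysis:
Inv-set: {0,2,4,5}
R = {0,4}
  0: safe
  4: safe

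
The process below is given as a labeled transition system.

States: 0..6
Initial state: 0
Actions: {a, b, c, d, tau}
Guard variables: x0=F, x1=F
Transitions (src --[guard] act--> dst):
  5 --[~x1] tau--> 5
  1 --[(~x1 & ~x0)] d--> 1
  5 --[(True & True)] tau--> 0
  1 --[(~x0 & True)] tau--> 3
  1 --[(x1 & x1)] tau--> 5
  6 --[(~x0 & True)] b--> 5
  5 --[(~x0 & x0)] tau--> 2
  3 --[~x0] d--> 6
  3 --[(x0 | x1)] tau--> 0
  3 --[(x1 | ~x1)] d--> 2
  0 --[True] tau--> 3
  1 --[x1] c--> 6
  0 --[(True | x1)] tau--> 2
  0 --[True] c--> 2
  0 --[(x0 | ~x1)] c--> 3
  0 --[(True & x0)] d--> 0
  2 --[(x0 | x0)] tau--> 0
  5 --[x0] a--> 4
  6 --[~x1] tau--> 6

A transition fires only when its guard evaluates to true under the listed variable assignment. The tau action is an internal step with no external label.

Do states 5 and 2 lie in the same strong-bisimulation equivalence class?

Answer: NOT BISIMILAR

Trace:
Refine partition for ~:
  round 0: {{0,1,2,3,4,5,6}}
  round 1: {{0},{1},{2,4},{3},{5},{6}}
6 equivalence class(es) (converged in 2)
class of 5: {5}; class of 2: {2,4}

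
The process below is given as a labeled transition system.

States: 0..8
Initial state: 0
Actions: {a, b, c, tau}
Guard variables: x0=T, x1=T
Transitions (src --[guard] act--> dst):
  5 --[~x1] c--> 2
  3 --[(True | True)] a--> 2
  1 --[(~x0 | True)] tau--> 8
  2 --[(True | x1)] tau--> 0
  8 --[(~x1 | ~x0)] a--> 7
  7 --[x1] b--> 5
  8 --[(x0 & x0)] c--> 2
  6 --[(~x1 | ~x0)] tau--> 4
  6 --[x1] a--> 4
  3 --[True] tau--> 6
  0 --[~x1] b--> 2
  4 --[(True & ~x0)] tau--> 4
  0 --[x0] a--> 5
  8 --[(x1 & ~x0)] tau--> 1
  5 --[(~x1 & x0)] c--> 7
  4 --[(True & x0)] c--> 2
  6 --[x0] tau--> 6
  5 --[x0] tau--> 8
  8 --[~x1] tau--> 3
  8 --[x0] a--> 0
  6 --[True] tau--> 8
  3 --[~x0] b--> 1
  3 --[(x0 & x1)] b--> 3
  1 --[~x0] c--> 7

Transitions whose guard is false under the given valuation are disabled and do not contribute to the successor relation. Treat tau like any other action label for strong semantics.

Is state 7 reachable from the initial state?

Answer: UNREACHABLE

Trace:
14 transition(s) survive guard evaluation.
depth 0: {0}
depth 1: {5}  total {0,5}
depth 2: {8}  total {0,5,8}
depth 3: {2}  total {0,2,5,8}
R = {0,2,5,8}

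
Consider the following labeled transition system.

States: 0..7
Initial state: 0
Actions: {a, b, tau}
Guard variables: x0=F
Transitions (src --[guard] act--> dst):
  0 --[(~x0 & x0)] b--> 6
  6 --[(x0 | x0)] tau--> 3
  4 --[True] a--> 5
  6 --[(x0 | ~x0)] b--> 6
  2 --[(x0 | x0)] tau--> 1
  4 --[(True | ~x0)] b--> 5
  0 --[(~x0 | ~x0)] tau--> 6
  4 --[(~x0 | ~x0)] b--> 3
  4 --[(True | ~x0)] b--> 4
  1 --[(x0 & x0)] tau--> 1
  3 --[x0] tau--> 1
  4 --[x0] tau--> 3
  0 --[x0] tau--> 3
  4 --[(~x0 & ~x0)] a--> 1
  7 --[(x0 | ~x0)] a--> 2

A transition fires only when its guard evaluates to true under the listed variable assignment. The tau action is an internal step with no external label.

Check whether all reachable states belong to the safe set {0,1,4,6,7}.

Inv-set: {0,1,4,6,7}
Reach set: {0,6}
  0: safe
  6: safe

Answer: INVARIANT HOLDS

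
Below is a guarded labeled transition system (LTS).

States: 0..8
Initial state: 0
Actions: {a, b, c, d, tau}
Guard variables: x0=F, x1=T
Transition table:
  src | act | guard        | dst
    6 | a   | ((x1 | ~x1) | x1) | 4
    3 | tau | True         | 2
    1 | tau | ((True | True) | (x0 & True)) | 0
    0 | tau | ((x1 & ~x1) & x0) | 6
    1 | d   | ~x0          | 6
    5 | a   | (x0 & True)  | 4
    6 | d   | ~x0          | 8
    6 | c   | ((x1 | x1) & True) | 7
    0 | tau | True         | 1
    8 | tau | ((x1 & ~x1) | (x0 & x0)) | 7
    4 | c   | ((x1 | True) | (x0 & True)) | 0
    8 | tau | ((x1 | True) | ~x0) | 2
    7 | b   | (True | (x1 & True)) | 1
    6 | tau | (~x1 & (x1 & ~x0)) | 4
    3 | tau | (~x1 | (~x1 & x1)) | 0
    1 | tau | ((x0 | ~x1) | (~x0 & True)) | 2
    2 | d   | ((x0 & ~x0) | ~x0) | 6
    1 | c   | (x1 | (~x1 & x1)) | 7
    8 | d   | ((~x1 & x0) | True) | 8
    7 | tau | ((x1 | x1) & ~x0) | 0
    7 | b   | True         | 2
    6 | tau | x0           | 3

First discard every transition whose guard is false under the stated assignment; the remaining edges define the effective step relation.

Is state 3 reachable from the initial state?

Guard filter leaves 16 enabled edge(s).
depth 0: {0}
depth 1: {1}  now seen {0,1}
depth 2: {2,6,7}  now seen {0,1,2,6,7}
depth 3: {4,8}  now seen {0,1,2,4,6,7,8}
R = {0,1,2,4,6,7,8}

Answer: UNREACHABLE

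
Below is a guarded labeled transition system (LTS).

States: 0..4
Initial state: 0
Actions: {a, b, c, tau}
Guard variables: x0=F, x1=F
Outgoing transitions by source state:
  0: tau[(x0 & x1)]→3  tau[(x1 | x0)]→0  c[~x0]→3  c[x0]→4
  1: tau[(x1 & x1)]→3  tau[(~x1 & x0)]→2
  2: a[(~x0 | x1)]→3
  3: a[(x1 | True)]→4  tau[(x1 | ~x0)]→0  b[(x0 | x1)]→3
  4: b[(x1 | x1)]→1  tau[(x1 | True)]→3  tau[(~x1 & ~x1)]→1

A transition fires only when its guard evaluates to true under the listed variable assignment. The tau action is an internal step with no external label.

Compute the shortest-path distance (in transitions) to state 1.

Answer: 3

Analysis:
Layered search for 1:
  depth 0: {0}
  depth 1: {3}
  depth 2: {4}
  depth 3: {1}
depth(1)=3, e.g. c·a·tau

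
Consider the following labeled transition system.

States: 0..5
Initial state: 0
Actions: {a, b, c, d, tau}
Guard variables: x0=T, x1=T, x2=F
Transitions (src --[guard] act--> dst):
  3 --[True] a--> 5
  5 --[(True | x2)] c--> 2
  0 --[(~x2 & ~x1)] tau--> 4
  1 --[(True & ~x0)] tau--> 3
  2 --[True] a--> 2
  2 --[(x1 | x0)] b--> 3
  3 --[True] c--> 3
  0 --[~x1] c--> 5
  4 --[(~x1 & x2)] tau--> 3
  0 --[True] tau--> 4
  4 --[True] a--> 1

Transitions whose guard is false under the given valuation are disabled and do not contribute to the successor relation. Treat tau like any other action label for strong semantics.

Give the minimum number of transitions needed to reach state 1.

Answer: 2

Analysis:
BFS to 1:
  L0 = {0}
  L1 = {4}
  L2 = {1}
depth(1)=2, e.g. tau·a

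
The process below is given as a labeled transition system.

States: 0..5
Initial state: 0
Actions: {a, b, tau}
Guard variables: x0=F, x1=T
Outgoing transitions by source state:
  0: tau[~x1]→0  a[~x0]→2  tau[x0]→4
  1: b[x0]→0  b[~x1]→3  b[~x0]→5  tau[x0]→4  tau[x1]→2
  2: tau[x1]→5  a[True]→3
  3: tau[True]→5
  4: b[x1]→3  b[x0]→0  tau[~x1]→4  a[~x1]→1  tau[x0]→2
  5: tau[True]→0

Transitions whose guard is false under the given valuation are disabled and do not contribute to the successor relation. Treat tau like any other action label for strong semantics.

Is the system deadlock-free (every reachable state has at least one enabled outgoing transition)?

Answer: DEADLOCK-FREE

Working:
Reachable = {0,2,3,5}
  0: a→2  [1 exit(s)]
  2: a→3  tau→5  [2 exit(s)]
  3: tau→5  [1 exit(s)]
  5: tau→0  [1 exit(s)]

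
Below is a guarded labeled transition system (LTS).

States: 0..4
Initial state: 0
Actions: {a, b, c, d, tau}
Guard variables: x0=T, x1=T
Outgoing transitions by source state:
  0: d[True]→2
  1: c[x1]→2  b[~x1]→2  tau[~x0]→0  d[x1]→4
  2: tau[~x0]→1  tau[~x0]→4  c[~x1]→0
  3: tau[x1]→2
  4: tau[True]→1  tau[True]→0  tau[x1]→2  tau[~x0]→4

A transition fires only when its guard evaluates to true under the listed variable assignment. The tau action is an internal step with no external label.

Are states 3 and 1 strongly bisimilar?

Answer: NOT BISIMILAR

Analysis:
Refine partition for ~:
  π0 = {{0,1,2,3,4}}
  π1 = {{0},{1},{2},{3,4}}
  π2 = {{0},{1},{2},{3},{4}}
stable after 3 split(s): 5 block(s)
class of 3: {3}; class of 1: {1}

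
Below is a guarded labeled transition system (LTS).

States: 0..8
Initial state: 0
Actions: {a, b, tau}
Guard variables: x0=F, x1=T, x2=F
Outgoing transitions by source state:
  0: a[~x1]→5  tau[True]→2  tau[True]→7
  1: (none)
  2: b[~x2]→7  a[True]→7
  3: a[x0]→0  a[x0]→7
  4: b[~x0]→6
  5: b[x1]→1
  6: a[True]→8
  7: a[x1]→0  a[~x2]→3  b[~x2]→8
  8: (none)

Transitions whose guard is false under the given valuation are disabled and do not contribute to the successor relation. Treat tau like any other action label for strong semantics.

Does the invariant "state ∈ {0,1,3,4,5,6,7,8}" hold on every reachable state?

Inv-set: {0,1,3,4,5,6,7,8}
Reach set: {0,2,3,7,8}
  0: ✓
  2: VIOLATES
  3: ✓
  7: ✓
  8: ✓
witness against invariant: tau → 2

Answer: INVARIANT VIOLATED at state 2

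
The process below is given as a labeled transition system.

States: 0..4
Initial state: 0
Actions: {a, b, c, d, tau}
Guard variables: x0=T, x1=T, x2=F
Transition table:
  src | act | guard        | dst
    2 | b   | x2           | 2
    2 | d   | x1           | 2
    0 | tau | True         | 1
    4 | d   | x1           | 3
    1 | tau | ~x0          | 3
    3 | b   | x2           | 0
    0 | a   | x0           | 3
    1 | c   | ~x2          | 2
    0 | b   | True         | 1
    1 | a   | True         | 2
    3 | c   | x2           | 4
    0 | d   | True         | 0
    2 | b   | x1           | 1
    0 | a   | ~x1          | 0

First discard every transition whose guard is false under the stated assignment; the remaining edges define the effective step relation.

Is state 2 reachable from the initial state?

Answer: REACHABLE

Trace:
9 transition(s) survive guard evaluation.
Layer 0: {0}
Layer 1: {1,3}  total {0,1,3}
Layer 2: {2}  total {0,1,2,3}
Reachable = {0,1,2,3}
Path to 2: tau·c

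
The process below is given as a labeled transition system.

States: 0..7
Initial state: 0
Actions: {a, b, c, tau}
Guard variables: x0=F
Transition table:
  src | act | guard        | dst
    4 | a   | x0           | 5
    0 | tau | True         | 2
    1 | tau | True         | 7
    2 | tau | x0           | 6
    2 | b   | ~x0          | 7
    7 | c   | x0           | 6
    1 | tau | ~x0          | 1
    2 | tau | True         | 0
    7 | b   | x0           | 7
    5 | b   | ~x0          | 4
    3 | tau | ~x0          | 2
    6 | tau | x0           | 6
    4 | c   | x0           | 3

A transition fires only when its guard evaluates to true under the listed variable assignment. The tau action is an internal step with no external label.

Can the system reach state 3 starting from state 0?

After dropping false guards: 7 live edges.
L0 = {0}
L1 = {2}  now seen {0,2}
L2 = {7}  now seen {0,2,7}
Reach set: {0,2,7}

Answer: UNREACHABLE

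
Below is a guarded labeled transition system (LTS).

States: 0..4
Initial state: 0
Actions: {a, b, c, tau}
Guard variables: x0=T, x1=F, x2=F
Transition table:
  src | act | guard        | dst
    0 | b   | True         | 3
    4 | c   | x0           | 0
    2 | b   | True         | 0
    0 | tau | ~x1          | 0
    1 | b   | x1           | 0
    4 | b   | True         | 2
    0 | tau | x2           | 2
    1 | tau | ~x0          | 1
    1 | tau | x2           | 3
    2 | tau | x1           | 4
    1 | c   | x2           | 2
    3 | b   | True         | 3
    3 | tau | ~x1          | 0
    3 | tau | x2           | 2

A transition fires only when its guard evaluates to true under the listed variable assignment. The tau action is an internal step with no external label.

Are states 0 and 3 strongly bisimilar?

Answer: BISIMILAR

Analysis:
Bisimulation quotient by refinement:
  P[0] = {{0,1,2,3,4}}
  P[1] = {{0,3},{1},{2},{4}}
stable after 2 split(s): 4 block(s)
[0]={0,3}  [3]={0,3}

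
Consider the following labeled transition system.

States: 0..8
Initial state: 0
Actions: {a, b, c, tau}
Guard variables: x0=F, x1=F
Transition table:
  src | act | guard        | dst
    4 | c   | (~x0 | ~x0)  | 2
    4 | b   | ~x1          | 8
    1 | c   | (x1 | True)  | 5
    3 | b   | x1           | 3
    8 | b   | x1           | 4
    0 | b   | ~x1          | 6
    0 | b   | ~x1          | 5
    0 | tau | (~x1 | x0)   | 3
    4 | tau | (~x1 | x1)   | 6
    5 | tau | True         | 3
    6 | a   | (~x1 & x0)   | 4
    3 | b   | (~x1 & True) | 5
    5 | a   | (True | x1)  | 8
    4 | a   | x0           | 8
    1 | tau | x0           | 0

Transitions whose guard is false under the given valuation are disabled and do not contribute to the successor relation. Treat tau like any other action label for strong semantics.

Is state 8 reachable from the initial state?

Answer: REACHABLE

Working:
After dropping false guards: 10 live edges.
depth 0: {0}
depth 1: {3,5,6}  now seen {0,3,5,6}
depth 2: {8}  now seen {0,3,5,6,8}
Reach set: {0,3,5,6,8}
trace reaching 8: b·a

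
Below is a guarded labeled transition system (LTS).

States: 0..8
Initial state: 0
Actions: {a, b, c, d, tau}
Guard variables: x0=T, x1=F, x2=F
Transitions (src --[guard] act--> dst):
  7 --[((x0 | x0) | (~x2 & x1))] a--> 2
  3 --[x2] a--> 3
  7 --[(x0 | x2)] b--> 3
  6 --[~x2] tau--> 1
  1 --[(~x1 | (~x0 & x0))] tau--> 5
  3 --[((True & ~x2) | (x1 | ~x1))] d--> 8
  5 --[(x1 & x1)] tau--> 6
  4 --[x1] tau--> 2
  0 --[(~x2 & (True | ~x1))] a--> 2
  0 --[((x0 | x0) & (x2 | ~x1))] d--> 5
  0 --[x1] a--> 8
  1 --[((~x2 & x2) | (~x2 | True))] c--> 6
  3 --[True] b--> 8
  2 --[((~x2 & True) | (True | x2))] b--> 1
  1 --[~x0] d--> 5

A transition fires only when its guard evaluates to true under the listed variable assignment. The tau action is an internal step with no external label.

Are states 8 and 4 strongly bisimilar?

Answer: BISIMILAR

Analysis:
Compute ~ classes (split until stable):
  π0 = {{0,1,2,3,4,5,6,7,8}}
  π1 = {{0},{1},{2},{3},{4,5,8},{6},{7}}
stable after 2 split(s): 7 block(s)
class of 8: {4,5,8}; class of 4: {4,5,8}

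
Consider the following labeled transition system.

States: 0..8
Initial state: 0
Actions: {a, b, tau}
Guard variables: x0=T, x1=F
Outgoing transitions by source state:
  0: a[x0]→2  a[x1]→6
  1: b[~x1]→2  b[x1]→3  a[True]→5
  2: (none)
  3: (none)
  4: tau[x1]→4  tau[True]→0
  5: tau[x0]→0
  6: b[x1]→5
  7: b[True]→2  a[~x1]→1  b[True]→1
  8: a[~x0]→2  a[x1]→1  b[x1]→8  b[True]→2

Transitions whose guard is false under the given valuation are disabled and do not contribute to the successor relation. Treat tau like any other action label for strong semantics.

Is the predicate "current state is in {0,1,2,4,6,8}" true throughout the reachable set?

Allowed set {0,1,2,4,6,8}
Reach set: {0,2}
  0: ✓
  2: ✓

Answer: INVARIANT HOLDS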